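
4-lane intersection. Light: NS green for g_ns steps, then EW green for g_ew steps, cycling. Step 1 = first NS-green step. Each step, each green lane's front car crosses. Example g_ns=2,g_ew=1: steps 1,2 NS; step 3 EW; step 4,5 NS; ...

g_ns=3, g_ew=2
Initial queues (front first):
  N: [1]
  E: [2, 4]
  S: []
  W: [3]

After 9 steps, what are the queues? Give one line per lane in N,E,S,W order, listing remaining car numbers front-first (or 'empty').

Step 1 [NS]: N:car1-GO,E:wait,S:empty,W:wait | queues: N=0 E=2 S=0 W=1
Step 2 [NS]: N:empty,E:wait,S:empty,W:wait | queues: N=0 E=2 S=0 W=1
Step 3 [NS]: N:empty,E:wait,S:empty,W:wait | queues: N=0 E=2 S=0 W=1
Step 4 [EW]: N:wait,E:car2-GO,S:wait,W:car3-GO | queues: N=0 E=1 S=0 W=0
Step 5 [EW]: N:wait,E:car4-GO,S:wait,W:empty | queues: N=0 E=0 S=0 W=0

N: empty
E: empty
S: empty
W: empty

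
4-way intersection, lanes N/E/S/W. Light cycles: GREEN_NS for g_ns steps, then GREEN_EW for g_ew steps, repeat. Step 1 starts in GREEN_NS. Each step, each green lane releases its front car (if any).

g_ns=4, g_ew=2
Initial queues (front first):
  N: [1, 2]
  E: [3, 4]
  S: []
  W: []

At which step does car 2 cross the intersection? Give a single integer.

Step 1 [NS]: N:car1-GO,E:wait,S:empty,W:wait | queues: N=1 E=2 S=0 W=0
Step 2 [NS]: N:car2-GO,E:wait,S:empty,W:wait | queues: N=0 E=2 S=0 W=0
Step 3 [NS]: N:empty,E:wait,S:empty,W:wait | queues: N=0 E=2 S=0 W=0
Step 4 [NS]: N:empty,E:wait,S:empty,W:wait | queues: N=0 E=2 S=0 W=0
Step 5 [EW]: N:wait,E:car3-GO,S:wait,W:empty | queues: N=0 E=1 S=0 W=0
Step 6 [EW]: N:wait,E:car4-GO,S:wait,W:empty | queues: N=0 E=0 S=0 W=0
Car 2 crosses at step 2

2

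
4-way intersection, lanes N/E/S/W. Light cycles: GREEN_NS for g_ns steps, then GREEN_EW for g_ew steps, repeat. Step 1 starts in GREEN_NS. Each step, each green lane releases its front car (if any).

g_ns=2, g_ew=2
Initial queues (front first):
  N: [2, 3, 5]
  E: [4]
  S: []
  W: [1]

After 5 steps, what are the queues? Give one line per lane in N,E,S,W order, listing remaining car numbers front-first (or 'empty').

Step 1 [NS]: N:car2-GO,E:wait,S:empty,W:wait | queues: N=2 E=1 S=0 W=1
Step 2 [NS]: N:car3-GO,E:wait,S:empty,W:wait | queues: N=1 E=1 S=0 W=1
Step 3 [EW]: N:wait,E:car4-GO,S:wait,W:car1-GO | queues: N=1 E=0 S=0 W=0
Step 4 [EW]: N:wait,E:empty,S:wait,W:empty | queues: N=1 E=0 S=0 W=0
Step 5 [NS]: N:car5-GO,E:wait,S:empty,W:wait | queues: N=0 E=0 S=0 W=0

N: empty
E: empty
S: empty
W: empty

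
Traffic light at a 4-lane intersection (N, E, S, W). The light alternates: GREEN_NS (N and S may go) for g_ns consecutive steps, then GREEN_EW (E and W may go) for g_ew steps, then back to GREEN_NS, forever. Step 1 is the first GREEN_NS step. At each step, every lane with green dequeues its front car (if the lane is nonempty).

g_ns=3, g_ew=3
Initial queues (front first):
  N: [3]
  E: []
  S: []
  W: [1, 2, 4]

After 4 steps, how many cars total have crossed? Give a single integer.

Step 1 [NS]: N:car3-GO,E:wait,S:empty,W:wait | queues: N=0 E=0 S=0 W=3
Step 2 [NS]: N:empty,E:wait,S:empty,W:wait | queues: N=0 E=0 S=0 W=3
Step 3 [NS]: N:empty,E:wait,S:empty,W:wait | queues: N=0 E=0 S=0 W=3
Step 4 [EW]: N:wait,E:empty,S:wait,W:car1-GO | queues: N=0 E=0 S=0 W=2
Cars crossed by step 4: 2

Answer: 2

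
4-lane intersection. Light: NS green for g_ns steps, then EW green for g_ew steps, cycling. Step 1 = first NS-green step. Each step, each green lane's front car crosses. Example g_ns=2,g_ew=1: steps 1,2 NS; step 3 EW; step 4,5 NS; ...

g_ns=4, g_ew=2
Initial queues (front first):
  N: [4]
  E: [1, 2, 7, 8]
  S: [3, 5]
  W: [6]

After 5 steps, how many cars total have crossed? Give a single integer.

Step 1 [NS]: N:car4-GO,E:wait,S:car3-GO,W:wait | queues: N=0 E=4 S=1 W=1
Step 2 [NS]: N:empty,E:wait,S:car5-GO,W:wait | queues: N=0 E=4 S=0 W=1
Step 3 [NS]: N:empty,E:wait,S:empty,W:wait | queues: N=0 E=4 S=0 W=1
Step 4 [NS]: N:empty,E:wait,S:empty,W:wait | queues: N=0 E=4 S=0 W=1
Step 5 [EW]: N:wait,E:car1-GO,S:wait,W:car6-GO | queues: N=0 E=3 S=0 W=0
Cars crossed by step 5: 5

Answer: 5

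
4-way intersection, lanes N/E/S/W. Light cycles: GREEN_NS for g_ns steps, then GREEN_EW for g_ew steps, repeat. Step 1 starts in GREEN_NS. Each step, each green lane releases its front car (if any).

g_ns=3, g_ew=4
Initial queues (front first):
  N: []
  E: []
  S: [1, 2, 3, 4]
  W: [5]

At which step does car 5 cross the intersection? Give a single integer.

Step 1 [NS]: N:empty,E:wait,S:car1-GO,W:wait | queues: N=0 E=0 S=3 W=1
Step 2 [NS]: N:empty,E:wait,S:car2-GO,W:wait | queues: N=0 E=0 S=2 W=1
Step 3 [NS]: N:empty,E:wait,S:car3-GO,W:wait | queues: N=0 E=0 S=1 W=1
Step 4 [EW]: N:wait,E:empty,S:wait,W:car5-GO | queues: N=0 E=0 S=1 W=0
Step 5 [EW]: N:wait,E:empty,S:wait,W:empty | queues: N=0 E=0 S=1 W=0
Step 6 [EW]: N:wait,E:empty,S:wait,W:empty | queues: N=0 E=0 S=1 W=0
Step 7 [EW]: N:wait,E:empty,S:wait,W:empty | queues: N=0 E=0 S=1 W=0
Step 8 [NS]: N:empty,E:wait,S:car4-GO,W:wait | queues: N=0 E=0 S=0 W=0
Car 5 crosses at step 4

4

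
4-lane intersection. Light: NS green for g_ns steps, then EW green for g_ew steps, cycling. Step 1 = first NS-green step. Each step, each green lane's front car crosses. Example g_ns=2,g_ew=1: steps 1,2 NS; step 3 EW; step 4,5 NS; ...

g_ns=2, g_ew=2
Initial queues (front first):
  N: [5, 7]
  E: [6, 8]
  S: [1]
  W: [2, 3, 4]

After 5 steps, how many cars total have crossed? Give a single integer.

Answer: 7

Derivation:
Step 1 [NS]: N:car5-GO,E:wait,S:car1-GO,W:wait | queues: N=1 E=2 S=0 W=3
Step 2 [NS]: N:car7-GO,E:wait,S:empty,W:wait | queues: N=0 E=2 S=0 W=3
Step 3 [EW]: N:wait,E:car6-GO,S:wait,W:car2-GO | queues: N=0 E=1 S=0 W=2
Step 4 [EW]: N:wait,E:car8-GO,S:wait,W:car3-GO | queues: N=0 E=0 S=0 W=1
Step 5 [NS]: N:empty,E:wait,S:empty,W:wait | queues: N=0 E=0 S=0 W=1
Cars crossed by step 5: 7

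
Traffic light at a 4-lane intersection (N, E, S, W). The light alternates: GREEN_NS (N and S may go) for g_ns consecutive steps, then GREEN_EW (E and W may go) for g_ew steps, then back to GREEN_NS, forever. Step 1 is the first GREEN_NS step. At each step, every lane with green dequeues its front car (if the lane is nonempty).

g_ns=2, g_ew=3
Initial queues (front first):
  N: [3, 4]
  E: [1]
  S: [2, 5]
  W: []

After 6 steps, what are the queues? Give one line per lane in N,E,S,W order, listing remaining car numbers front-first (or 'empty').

Step 1 [NS]: N:car3-GO,E:wait,S:car2-GO,W:wait | queues: N=1 E=1 S=1 W=0
Step 2 [NS]: N:car4-GO,E:wait,S:car5-GO,W:wait | queues: N=0 E=1 S=0 W=0
Step 3 [EW]: N:wait,E:car1-GO,S:wait,W:empty | queues: N=0 E=0 S=0 W=0

N: empty
E: empty
S: empty
W: empty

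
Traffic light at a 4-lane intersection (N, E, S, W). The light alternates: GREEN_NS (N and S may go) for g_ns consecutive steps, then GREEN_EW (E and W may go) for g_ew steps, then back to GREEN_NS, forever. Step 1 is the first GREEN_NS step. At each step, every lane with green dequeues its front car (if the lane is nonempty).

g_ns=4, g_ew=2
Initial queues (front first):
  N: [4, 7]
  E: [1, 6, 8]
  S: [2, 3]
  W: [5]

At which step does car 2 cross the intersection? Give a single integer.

Step 1 [NS]: N:car4-GO,E:wait,S:car2-GO,W:wait | queues: N=1 E=3 S=1 W=1
Step 2 [NS]: N:car7-GO,E:wait,S:car3-GO,W:wait | queues: N=0 E=3 S=0 W=1
Step 3 [NS]: N:empty,E:wait,S:empty,W:wait | queues: N=0 E=3 S=0 W=1
Step 4 [NS]: N:empty,E:wait,S:empty,W:wait | queues: N=0 E=3 S=0 W=1
Step 5 [EW]: N:wait,E:car1-GO,S:wait,W:car5-GO | queues: N=0 E=2 S=0 W=0
Step 6 [EW]: N:wait,E:car6-GO,S:wait,W:empty | queues: N=0 E=1 S=0 W=0
Step 7 [NS]: N:empty,E:wait,S:empty,W:wait | queues: N=0 E=1 S=0 W=0
Step 8 [NS]: N:empty,E:wait,S:empty,W:wait | queues: N=0 E=1 S=0 W=0
Step 9 [NS]: N:empty,E:wait,S:empty,W:wait | queues: N=0 E=1 S=0 W=0
Step 10 [NS]: N:empty,E:wait,S:empty,W:wait | queues: N=0 E=1 S=0 W=0
Step 11 [EW]: N:wait,E:car8-GO,S:wait,W:empty | queues: N=0 E=0 S=0 W=0
Car 2 crosses at step 1

1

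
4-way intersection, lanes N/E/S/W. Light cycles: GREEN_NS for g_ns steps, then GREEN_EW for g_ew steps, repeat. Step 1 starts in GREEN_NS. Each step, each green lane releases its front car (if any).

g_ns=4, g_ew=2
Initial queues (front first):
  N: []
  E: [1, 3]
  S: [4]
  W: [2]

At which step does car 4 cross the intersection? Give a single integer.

Step 1 [NS]: N:empty,E:wait,S:car4-GO,W:wait | queues: N=0 E=2 S=0 W=1
Step 2 [NS]: N:empty,E:wait,S:empty,W:wait | queues: N=0 E=2 S=0 W=1
Step 3 [NS]: N:empty,E:wait,S:empty,W:wait | queues: N=0 E=2 S=0 W=1
Step 4 [NS]: N:empty,E:wait,S:empty,W:wait | queues: N=0 E=2 S=0 W=1
Step 5 [EW]: N:wait,E:car1-GO,S:wait,W:car2-GO | queues: N=0 E=1 S=0 W=0
Step 6 [EW]: N:wait,E:car3-GO,S:wait,W:empty | queues: N=0 E=0 S=0 W=0
Car 4 crosses at step 1

1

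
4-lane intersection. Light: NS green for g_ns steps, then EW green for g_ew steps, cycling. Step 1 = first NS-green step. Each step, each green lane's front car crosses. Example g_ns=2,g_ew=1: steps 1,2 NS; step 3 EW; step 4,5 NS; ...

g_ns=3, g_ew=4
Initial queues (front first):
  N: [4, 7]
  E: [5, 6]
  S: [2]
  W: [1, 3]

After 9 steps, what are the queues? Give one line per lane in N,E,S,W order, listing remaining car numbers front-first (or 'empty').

Step 1 [NS]: N:car4-GO,E:wait,S:car2-GO,W:wait | queues: N=1 E=2 S=0 W=2
Step 2 [NS]: N:car7-GO,E:wait,S:empty,W:wait | queues: N=0 E=2 S=0 W=2
Step 3 [NS]: N:empty,E:wait,S:empty,W:wait | queues: N=0 E=2 S=0 W=2
Step 4 [EW]: N:wait,E:car5-GO,S:wait,W:car1-GO | queues: N=0 E=1 S=0 W=1
Step 5 [EW]: N:wait,E:car6-GO,S:wait,W:car3-GO | queues: N=0 E=0 S=0 W=0

N: empty
E: empty
S: empty
W: empty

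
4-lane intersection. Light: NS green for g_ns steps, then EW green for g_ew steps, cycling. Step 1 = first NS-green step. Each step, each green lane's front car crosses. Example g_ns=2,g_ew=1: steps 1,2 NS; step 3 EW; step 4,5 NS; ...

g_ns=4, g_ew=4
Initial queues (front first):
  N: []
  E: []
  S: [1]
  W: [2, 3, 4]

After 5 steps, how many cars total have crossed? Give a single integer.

Step 1 [NS]: N:empty,E:wait,S:car1-GO,W:wait | queues: N=0 E=0 S=0 W=3
Step 2 [NS]: N:empty,E:wait,S:empty,W:wait | queues: N=0 E=0 S=0 W=3
Step 3 [NS]: N:empty,E:wait,S:empty,W:wait | queues: N=0 E=0 S=0 W=3
Step 4 [NS]: N:empty,E:wait,S:empty,W:wait | queues: N=0 E=0 S=0 W=3
Step 5 [EW]: N:wait,E:empty,S:wait,W:car2-GO | queues: N=0 E=0 S=0 W=2
Cars crossed by step 5: 2

Answer: 2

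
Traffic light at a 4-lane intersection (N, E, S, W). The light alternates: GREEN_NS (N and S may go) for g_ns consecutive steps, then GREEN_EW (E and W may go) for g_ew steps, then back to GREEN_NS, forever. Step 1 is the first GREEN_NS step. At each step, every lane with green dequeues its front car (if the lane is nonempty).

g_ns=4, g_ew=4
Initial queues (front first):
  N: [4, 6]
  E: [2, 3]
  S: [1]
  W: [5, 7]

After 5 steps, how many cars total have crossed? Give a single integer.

Answer: 5

Derivation:
Step 1 [NS]: N:car4-GO,E:wait,S:car1-GO,W:wait | queues: N=1 E=2 S=0 W=2
Step 2 [NS]: N:car6-GO,E:wait,S:empty,W:wait | queues: N=0 E=2 S=0 W=2
Step 3 [NS]: N:empty,E:wait,S:empty,W:wait | queues: N=0 E=2 S=0 W=2
Step 4 [NS]: N:empty,E:wait,S:empty,W:wait | queues: N=0 E=2 S=0 W=2
Step 5 [EW]: N:wait,E:car2-GO,S:wait,W:car5-GO | queues: N=0 E=1 S=0 W=1
Cars crossed by step 5: 5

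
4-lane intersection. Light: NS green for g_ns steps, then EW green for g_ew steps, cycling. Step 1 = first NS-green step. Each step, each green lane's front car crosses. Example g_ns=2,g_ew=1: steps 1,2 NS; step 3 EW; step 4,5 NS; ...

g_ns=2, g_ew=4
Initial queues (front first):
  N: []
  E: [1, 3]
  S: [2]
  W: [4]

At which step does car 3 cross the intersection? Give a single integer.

Step 1 [NS]: N:empty,E:wait,S:car2-GO,W:wait | queues: N=0 E=2 S=0 W=1
Step 2 [NS]: N:empty,E:wait,S:empty,W:wait | queues: N=0 E=2 S=0 W=1
Step 3 [EW]: N:wait,E:car1-GO,S:wait,W:car4-GO | queues: N=0 E=1 S=0 W=0
Step 4 [EW]: N:wait,E:car3-GO,S:wait,W:empty | queues: N=0 E=0 S=0 W=0
Car 3 crosses at step 4

4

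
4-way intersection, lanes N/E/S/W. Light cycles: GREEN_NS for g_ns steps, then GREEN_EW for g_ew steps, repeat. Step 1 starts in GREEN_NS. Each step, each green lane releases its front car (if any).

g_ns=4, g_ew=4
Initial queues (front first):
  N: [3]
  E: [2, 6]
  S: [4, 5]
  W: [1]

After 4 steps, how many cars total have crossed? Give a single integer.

Step 1 [NS]: N:car3-GO,E:wait,S:car4-GO,W:wait | queues: N=0 E=2 S=1 W=1
Step 2 [NS]: N:empty,E:wait,S:car5-GO,W:wait | queues: N=0 E=2 S=0 W=1
Step 3 [NS]: N:empty,E:wait,S:empty,W:wait | queues: N=0 E=2 S=0 W=1
Step 4 [NS]: N:empty,E:wait,S:empty,W:wait | queues: N=0 E=2 S=0 W=1
Cars crossed by step 4: 3

Answer: 3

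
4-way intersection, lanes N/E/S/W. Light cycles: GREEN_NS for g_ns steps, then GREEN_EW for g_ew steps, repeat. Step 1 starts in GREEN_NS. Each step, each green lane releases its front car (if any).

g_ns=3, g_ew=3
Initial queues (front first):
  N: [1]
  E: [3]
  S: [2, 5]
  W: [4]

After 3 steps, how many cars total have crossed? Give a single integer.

Step 1 [NS]: N:car1-GO,E:wait,S:car2-GO,W:wait | queues: N=0 E=1 S=1 W=1
Step 2 [NS]: N:empty,E:wait,S:car5-GO,W:wait | queues: N=0 E=1 S=0 W=1
Step 3 [NS]: N:empty,E:wait,S:empty,W:wait | queues: N=0 E=1 S=0 W=1
Cars crossed by step 3: 3

Answer: 3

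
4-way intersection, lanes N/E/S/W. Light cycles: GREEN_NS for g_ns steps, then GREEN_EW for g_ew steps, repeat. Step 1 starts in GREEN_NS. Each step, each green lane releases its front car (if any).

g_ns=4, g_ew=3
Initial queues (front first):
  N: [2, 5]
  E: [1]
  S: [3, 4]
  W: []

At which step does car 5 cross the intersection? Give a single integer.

Step 1 [NS]: N:car2-GO,E:wait,S:car3-GO,W:wait | queues: N=1 E=1 S=1 W=0
Step 2 [NS]: N:car5-GO,E:wait,S:car4-GO,W:wait | queues: N=0 E=1 S=0 W=0
Step 3 [NS]: N:empty,E:wait,S:empty,W:wait | queues: N=0 E=1 S=0 W=0
Step 4 [NS]: N:empty,E:wait,S:empty,W:wait | queues: N=0 E=1 S=0 W=0
Step 5 [EW]: N:wait,E:car1-GO,S:wait,W:empty | queues: N=0 E=0 S=0 W=0
Car 5 crosses at step 2

2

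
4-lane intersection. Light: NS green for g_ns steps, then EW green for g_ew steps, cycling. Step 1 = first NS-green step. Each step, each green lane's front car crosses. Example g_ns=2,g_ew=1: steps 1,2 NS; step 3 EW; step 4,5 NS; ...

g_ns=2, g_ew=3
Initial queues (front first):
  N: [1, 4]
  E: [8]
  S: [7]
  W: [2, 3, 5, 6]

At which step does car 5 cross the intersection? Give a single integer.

Step 1 [NS]: N:car1-GO,E:wait,S:car7-GO,W:wait | queues: N=1 E=1 S=0 W=4
Step 2 [NS]: N:car4-GO,E:wait,S:empty,W:wait | queues: N=0 E=1 S=0 W=4
Step 3 [EW]: N:wait,E:car8-GO,S:wait,W:car2-GO | queues: N=0 E=0 S=0 W=3
Step 4 [EW]: N:wait,E:empty,S:wait,W:car3-GO | queues: N=0 E=0 S=0 W=2
Step 5 [EW]: N:wait,E:empty,S:wait,W:car5-GO | queues: N=0 E=0 S=0 W=1
Step 6 [NS]: N:empty,E:wait,S:empty,W:wait | queues: N=0 E=0 S=0 W=1
Step 7 [NS]: N:empty,E:wait,S:empty,W:wait | queues: N=0 E=0 S=0 W=1
Step 8 [EW]: N:wait,E:empty,S:wait,W:car6-GO | queues: N=0 E=0 S=0 W=0
Car 5 crosses at step 5

5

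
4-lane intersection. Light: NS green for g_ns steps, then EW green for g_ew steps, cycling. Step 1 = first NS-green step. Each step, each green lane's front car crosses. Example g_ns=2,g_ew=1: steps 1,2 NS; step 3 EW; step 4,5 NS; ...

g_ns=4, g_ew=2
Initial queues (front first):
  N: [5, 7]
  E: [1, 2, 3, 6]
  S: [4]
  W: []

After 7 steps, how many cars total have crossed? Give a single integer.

Answer: 5

Derivation:
Step 1 [NS]: N:car5-GO,E:wait,S:car4-GO,W:wait | queues: N=1 E=4 S=0 W=0
Step 2 [NS]: N:car7-GO,E:wait,S:empty,W:wait | queues: N=0 E=4 S=0 W=0
Step 3 [NS]: N:empty,E:wait,S:empty,W:wait | queues: N=0 E=4 S=0 W=0
Step 4 [NS]: N:empty,E:wait,S:empty,W:wait | queues: N=0 E=4 S=0 W=0
Step 5 [EW]: N:wait,E:car1-GO,S:wait,W:empty | queues: N=0 E=3 S=0 W=0
Step 6 [EW]: N:wait,E:car2-GO,S:wait,W:empty | queues: N=0 E=2 S=0 W=0
Step 7 [NS]: N:empty,E:wait,S:empty,W:wait | queues: N=0 E=2 S=0 W=0
Cars crossed by step 7: 5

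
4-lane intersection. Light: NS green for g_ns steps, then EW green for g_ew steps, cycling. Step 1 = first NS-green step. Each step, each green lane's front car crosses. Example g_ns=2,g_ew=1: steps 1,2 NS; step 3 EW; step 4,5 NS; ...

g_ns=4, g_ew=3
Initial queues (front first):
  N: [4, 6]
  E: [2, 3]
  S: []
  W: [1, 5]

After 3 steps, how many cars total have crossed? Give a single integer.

Step 1 [NS]: N:car4-GO,E:wait,S:empty,W:wait | queues: N=1 E=2 S=0 W=2
Step 2 [NS]: N:car6-GO,E:wait,S:empty,W:wait | queues: N=0 E=2 S=0 W=2
Step 3 [NS]: N:empty,E:wait,S:empty,W:wait | queues: N=0 E=2 S=0 W=2
Cars crossed by step 3: 2

Answer: 2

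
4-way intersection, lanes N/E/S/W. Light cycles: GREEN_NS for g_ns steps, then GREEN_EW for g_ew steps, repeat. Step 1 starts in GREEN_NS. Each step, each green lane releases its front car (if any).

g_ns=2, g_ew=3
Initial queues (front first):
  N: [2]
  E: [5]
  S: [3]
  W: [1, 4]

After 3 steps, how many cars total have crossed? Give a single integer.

Answer: 4

Derivation:
Step 1 [NS]: N:car2-GO,E:wait,S:car3-GO,W:wait | queues: N=0 E=1 S=0 W=2
Step 2 [NS]: N:empty,E:wait,S:empty,W:wait | queues: N=0 E=1 S=0 W=2
Step 3 [EW]: N:wait,E:car5-GO,S:wait,W:car1-GO | queues: N=0 E=0 S=0 W=1
Cars crossed by step 3: 4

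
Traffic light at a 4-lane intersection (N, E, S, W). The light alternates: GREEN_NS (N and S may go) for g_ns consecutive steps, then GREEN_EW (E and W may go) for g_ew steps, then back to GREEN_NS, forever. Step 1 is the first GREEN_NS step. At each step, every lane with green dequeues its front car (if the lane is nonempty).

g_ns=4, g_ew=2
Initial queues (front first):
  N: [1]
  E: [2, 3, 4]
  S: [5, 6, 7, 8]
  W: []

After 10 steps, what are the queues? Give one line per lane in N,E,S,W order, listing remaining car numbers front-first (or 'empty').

Step 1 [NS]: N:car1-GO,E:wait,S:car5-GO,W:wait | queues: N=0 E=3 S=3 W=0
Step 2 [NS]: N:empty,E:wait,S:car6-GO,W:wait | queues: N=0 E=3 S=2 W=0
Step 3 [NS]: N:empty,E:wait,S:car7-GO,W:wait | queues: N=0 E=3 S=1 W=0
Step 4 [NS]: N:empty,E:wait,S:car8-GO,W:wait | queues: N=0 E=3 S=0 W=0
Step 5 [EW]: N:wait,E:car2-GO,S:wait,W:empty | queues: N=0 E=2 S=0 W=0
Step 6 [EW]: N:wait,E:car3-GO,S:wait,W:empty | queues: N=0 E=1 S=0 W=0
Step 7 [NS]: N:empty,E:wait,S:empty,W:wait | queues: N=0 E=1 S=0 W=0
Step 8 [NS]: N:empty,E:wait,S:empty,W:wait | queues: N=0 E=1 S=0 W=0
Step 9 [NS]: N:empty,E:wait,S:empty,W:wait | queues: N=0 E=1 S=0 W=0
Step 10 [NS]: N:empty,E:wait,S:empty,W:wait | queues: N=0 E=1 S=0 W=0

N: empty
E: 4
S: empty
W: empty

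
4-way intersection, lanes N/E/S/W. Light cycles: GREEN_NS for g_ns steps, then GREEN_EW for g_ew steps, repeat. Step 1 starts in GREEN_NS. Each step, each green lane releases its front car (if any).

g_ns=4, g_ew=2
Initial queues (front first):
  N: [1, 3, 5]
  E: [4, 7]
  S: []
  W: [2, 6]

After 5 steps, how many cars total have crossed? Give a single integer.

Answer: 5

Derivation:
Step 1 [NS]: N:car1-GO,E:wait,S:empty,W:wait | queues: N=2 E=2 S=0 W=2
Step 2 [NS]: N:car3-GO,E:wait,S:empty,W:wait | queues: N=1 E=2 S=0 W=2
Step 3 [NS]: N:car5-GO,E:wait,S:empty,W:wait | queues: N=0 E=2 S=0 W=2
Step 4 [NS]: N:empty,E:wait,S:empty,W:wait | queues: N=0 E=2 S=0 W=2
Step 5 [EW]: N:wait,E:car4-GO,S:wait,W:car2-GO | queues: N=0 E=1 S=0 W=1
Cars crossed by step 5: 5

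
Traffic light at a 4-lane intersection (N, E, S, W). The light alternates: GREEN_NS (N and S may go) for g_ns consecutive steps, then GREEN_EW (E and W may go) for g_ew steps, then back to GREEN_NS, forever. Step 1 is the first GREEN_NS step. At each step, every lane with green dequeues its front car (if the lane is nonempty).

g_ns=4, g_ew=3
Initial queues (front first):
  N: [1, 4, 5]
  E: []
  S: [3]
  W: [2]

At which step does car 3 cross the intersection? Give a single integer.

Step 1 [NS]: N:car1-GO,E:wait,S:car3-GO,W:wait | queues: N=2 E=0 S=0 W=1
Step 2 [NS]: N:car4-GO,E:wait,S:empty,W:wait | queues: N=1 E=0 S=0 W=1
Step 3 [NS]: N:car5-GO,E:wait,S:empty,W:wait | queues: N=0 E=0 S=0 W=1
Step 4 [NS]: N:empty,E:wait,S:empty,W:wait | queues: N=0 E=0 S=0 W=1
Step 5 [EW]: N:wait,E:empty,S:wait,W:car2-GO | queues: N=0 E=0 S=0 W=0
Car 3 crosses at step 1

1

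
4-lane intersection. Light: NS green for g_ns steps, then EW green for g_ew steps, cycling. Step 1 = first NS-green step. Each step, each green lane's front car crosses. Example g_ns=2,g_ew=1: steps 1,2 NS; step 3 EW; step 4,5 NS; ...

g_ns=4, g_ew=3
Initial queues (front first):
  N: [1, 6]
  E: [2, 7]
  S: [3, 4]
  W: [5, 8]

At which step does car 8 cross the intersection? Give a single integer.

Step 1 [NS]: N:car1-GO,E:wait,S:car3-GO,W:wait | queues: N=1 E=2 S=1 W=2
Step 2 [NS]: N:car6-GO,E:wait,S:car4-GO,W:wait | queues: N=0 E=2 S=0 W=2
Step 3 [NS]: N:empty,E:wait,S:empty,W:wait | queues: N=0 E=2 S=0 W=2
Step 4 [NS]: N:empty,E:wait,S:empty,W:wait | queues: N=0 E=2 S=0 W=2
Step 5 [EW]: N:wait,E:car2-GO,S:wait,W:car5-GO | queues: N=0 E=1 S=0 W=1
Step 6 [EW]: N:wait,E:car7-GO,S:wait,W:car8-GO | queues: N=0 E=0 S=0 W=0
Car 8 crosses at step 6

6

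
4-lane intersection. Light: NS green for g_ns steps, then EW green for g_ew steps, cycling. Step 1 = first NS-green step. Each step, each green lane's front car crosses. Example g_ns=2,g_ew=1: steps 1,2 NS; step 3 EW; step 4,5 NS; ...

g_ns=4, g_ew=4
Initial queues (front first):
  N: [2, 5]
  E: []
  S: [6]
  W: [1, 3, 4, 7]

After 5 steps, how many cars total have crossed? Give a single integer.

Answer: 4

Derivation:
Step 1 [NS]: N:car2-GO,E:wait,S:car6-GO,W:wait | queues: N=1 E=0 S=0 W=4
Step 2 [NS]: N:car5-GO,E:wait,S:empty,W:wait | queues: N=0 E=0 S=0 W=4
Step 3 [NS]: N:empty,E:wait,S:empty,W:wait | queues: N=0 E=0 S=0 W=4
Step 4 [NS]: N:empty,E:wait,S:empty,W:wait | queues: N=0 E=0 S=0 W=4
Step 5 [EW]: N:wait,E:empty,S:wait,W:car1-GO | queues: N=0 E=0 S=0 W=3
Cars crossed by step 5: 4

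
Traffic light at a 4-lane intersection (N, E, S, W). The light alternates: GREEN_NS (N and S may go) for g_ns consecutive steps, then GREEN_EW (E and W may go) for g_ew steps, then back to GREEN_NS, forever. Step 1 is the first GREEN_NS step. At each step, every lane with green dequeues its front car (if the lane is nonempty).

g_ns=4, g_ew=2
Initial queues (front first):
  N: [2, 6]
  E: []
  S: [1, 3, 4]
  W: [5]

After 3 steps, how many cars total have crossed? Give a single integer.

Answer: 5

Derivation:
Step 1 [NS]: N:car2-GO,E:wait,S:car1-GO,W:wait | queues: N=1 E=0 S=2 W=1
Step 2 [NS]: N:car6-GO,E:wait,S:car3-GO,W:wait | queues: N=0 E=0 S=1 W=1
Step 3 [NS]: N:empty,E:wait,S:car4-GO,W:wait | queues: N=0 E=0 S=0 W=1
Cars crossed by step 3: 5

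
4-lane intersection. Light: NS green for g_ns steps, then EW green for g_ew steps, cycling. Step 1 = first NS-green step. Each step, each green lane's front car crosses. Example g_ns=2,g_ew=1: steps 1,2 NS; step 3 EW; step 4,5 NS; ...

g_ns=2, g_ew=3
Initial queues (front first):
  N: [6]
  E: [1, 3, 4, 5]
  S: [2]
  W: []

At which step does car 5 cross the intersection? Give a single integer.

Step 1 [NS]: N:car6-GO,E:wait,S:car2-GO,W:wait | queues: N=0 E=4 S=0 W=0
Step 2 [NS]: N:empty,E:wait,S:empty,W:wait | queues: N=0 E=4 S=0 W=0
Step 3 [EW]: N:wait,E:car1-GO,S:wait,W:empty | queues: N=0 E=3 S=0 W=0
Step 4 [EW]: N:wait,E:car3-GO,S:wait,W:empty | queues: N=0 E=2 S=0 W=0
Step 5 [EW]: N:wait,E:car4-GO,S:wait,W:empty | queues: N=0 E=1 S=0 W=0
Step 6 [NS]: N:empty,E:wait,S:empty,W:wait | queues: N=0 E=1 S=0 W=0
Step 7 [NS]: N:empty,E:wait,S:empty,W:wait | queues: N=0 E=1 S=0 W=0
Step 8 [EW]: N:wait,E:car5-GO,S:wait,W:empty | queues: N=0 E=0 S=0 W=0
Car 5 crosses at step 8

8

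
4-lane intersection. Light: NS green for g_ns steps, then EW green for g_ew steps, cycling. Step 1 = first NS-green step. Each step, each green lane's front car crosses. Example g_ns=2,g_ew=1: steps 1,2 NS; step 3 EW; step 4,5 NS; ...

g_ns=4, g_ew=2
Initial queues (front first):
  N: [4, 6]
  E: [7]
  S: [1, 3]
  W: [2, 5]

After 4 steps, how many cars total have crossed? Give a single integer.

Step 1 [NS]: N:car4-GO,E:wait,S:car1-GO,W:wait | queues: N=1 E=1 S=1 W=2
Step 2 [NS]: N:car6-GO,E:wait,S:car3-GO,W:wait | queues: N=0 E=1 S=0 W=2
Step 3 [NS]: N:empty,E:wait,S:empty,W:wait | queues: N=0 E=1 S=0 W=2
Step 4 [NS]: N:empty,E:wait,S:empty,W:wait | queues: N=0 E=1 S=0 W=2
Cars crossed by step 4: 4

Answer: 4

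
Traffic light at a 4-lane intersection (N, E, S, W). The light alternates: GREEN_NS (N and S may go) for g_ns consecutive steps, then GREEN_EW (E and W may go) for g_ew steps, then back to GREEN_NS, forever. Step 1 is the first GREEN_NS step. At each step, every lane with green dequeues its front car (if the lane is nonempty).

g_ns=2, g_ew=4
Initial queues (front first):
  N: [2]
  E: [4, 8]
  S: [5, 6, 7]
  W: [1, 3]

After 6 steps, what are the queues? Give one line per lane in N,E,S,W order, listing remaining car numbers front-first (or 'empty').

Step 1 [NS]: N:car2-GO,E:wait,S:car5-GO,W:wait | queues: N=0 E=2 S=2 W=2
Step 2 [NS]: N:empty,E:wait,S:car6-GO,W:wait | queues: N=0 E=2 S=1 W=2
Step 3 [EW]: N:wait,E:car4-GO,S:wait,W:car1-GO | queues: N=0 E=1 S=1 W=1
Step 4 [EW]: N:wait,E:car8-GO,S:wait,W:car3-GO | queues: N=0 E=0 S=1 W=0
Step 5 [EW]: N:wait,E:empty,S:wait,W:empty | queues: N=0 E=0 S=1 W=0
Step 6 [EW]: N:wait,E:empty,S:wait,W:empty | queues: N=0 E=0 S=1 W=0

N: empty
E: empty
S: 7
W: empty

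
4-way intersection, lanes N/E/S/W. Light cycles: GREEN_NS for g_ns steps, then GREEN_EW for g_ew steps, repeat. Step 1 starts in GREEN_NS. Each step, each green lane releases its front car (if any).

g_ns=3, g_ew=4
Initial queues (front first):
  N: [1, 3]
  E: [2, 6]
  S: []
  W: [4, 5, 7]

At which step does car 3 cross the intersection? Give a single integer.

Step 1 [NS]: N:car1-GO,E:wait,S:empty,W:wait | queues: N=1 E=2 S=0 W=3
Step 2 [NS]: N:car3-GO,E:wait,S:empty,W:wait | queues: N=0 E=2 S=0 W=3
Step 3 [NS]: N:empty,E:wait,S:empty,W:wait | queues: N=0 E=2 S=0 W=3
Step 4 [EW]: N:wait,E:car2-GO,S:wait,W:car4-GO | queues: N=0 E=1 S=0 W=2
Step 5 [EW]: N:wait,E:car6-GO,S:wait,W:car5-GO | queues: N=0 E=0 S=0 W=1
Step 6 [EW]: N:wait,E:empty,S:wait,W:car7-GO | queues: N=0 E=0 S=0 W=0
Car 3 crosses at step 2

2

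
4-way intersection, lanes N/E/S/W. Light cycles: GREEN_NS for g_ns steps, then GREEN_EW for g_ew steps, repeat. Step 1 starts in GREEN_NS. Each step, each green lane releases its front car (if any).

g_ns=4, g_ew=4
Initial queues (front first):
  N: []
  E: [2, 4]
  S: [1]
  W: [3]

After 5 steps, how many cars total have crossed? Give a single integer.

Answer: 3

Derivation:
Step 1 [NS]: N:empty,E:wait,S:car1-GO,W:wait | queues: N=0 E=2 S=0 W=1
Step 2 [NS]: N:empty,E:wait,S:empty,W:wait | queues: N=0 E=2 S=0 W=1
Step 3 [NS]: N:empty,E:wait,S:empty,W:wait | queues: N=0 E=2 S=0 W=1
Step 4 [NS]: N:empty,E:wait,S:empty,W:wait | queues: N=0 E=2 S=0 W=1
Step 5 [EW]: N:wait,E:car2-GO,S:wait,W:car3-GO | queues: N=0 E=1 S=0 W=0
Cars crossed by step 5: 3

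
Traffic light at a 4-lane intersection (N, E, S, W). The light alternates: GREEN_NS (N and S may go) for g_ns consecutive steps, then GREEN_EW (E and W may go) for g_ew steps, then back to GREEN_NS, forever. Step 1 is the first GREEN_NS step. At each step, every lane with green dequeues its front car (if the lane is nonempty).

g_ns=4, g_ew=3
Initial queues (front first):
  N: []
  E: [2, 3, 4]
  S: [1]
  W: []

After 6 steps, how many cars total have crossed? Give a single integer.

Step 1 [NS]: N:empty,E:wait,S:car1-GO,W:wait | queues: N=0 E=3 S=0 W=0
Step 2 [NS]: N:empty,E:wait,S:empty,W:wait | queues: N=0 E=3 S=0 W=0
Step 3 [NS]: N:empty,E:wait,S:empty,W:wait | queues: N=0 E=3 S=0 W=0
Step 4 [NS]: N:empty,E:wait,S:empty,W:wait | queues: N=0 E=3 S=0 W=0
Step 5 [EW]: N:wait,E:car2-GO,S:wait,W:empty | queues: N=0 E=2 S=0 W=0
Step 6 [EW]: N:wait,E:car3-GO,S:wait,W:empty | queues: N=0 E=1 S=0 W=0
Cars crossed by step 6: 3

Answer: 3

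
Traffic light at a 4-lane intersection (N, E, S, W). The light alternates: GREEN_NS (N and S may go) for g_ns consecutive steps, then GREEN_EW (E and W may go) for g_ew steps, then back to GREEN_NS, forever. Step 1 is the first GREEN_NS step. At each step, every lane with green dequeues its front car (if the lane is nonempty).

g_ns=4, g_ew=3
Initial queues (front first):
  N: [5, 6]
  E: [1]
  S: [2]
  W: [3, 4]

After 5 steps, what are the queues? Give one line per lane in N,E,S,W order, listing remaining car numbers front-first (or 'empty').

Step 1 [NS]: N:car5-GO,E:wait,S:car2-GO,W:wait | queues: N=1 E=1 S=0 W=2
Step 2 [NS]: N:car6-GO,E:wait,S:empty,W:wait | queues: N=0 E=1 S=0 W=2
Step 3 [NS]: N:empty,E:wait,S:empty,W:wait | queues: N=0 E=1 S=0 W=2
Step 4 [NS]: N:empty,E:wait,S:empty,W:wait | queues: N=0 E=1 S=0 W=2
Step 5 [EW]: N:wait,E:car1-GO,S:wait,W:car3-GO | queues: N=0 E=0 S=0 W=1

N: empty
E: empty
S: empty
W: 4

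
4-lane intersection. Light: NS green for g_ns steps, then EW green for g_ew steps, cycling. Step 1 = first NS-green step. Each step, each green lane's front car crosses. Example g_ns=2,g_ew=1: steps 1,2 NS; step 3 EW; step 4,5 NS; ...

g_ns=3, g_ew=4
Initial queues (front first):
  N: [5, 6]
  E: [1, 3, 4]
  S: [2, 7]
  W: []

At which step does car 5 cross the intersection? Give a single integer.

Step 1 [NS]: N:car5-GO,E:wait,S:car2-GO,W:wait | queues: N=1 E=3 S=1 W=0
Step 2 [NS]: N:car6-GO,E:wait,S:car7-GO,W:wait | queues: N=0 E=3 S=0 W=0
Step 3 [NS]: N:empty,E:wait,S:empty,W:wait | queues: N=0 E=3 S=0 W=0
Step 4 [EW]: N:wait,E:car1-GO,S:wait,W:empty | queues: N=0 E=2 S=0 W=0
Step 5 [EW]: N:wait,E:car3-GO,S:wait,W:empty | queues: N=0 E=1 S=0 W=0
Step 6 [EW]: N:wait,E:car4-GO,S:wait,W:empty | queues: N=0 E=0 S=0 W=0
Car 5 crosses at step 1

1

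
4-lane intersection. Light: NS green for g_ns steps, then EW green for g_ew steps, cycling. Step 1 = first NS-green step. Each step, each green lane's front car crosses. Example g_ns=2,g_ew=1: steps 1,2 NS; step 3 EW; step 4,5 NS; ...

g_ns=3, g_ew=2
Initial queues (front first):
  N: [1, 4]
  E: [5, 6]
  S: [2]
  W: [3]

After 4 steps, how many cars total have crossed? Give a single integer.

Step 1 [NS]: N:car1-GO,E:wait,S:car2-GO,W:wait | queues: N=1 E=2 S=0 W=1
Step 2 [NS]: N:car4-GO,E:wait,S:empty,W:wait | queues: N=0 E=2 S=0 W=1
Step 3 [NS]: N:empty,E:wait,S:empty,W:wait | queues: N=0 E=2 S=0 W=1
Step 4 [EW]: N:wait,E:car5-GO,S:wait,W:car3-GO | queues: N=0 E=1 S=0 W=0
Cars crossed by step 4: 5

Answer: 5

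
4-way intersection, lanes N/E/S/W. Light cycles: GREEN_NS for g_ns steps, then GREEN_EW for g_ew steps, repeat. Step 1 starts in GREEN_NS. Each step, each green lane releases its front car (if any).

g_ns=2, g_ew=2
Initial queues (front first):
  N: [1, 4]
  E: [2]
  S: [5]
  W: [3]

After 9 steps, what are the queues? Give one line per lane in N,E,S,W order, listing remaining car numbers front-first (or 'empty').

Step 1 [NS]: N:car1-GO,E:wait,S:car5-GO,W:wait | queues: N=1 E=1 S=0 W=1
Step 2 [NS]: N:car4-GO,E:wait,S:empty,W:wait | queues: N=0 E=1 S=0 W=1
Step 3 [EW]: N:wait,E:car2-GO,S:wait,W:car3-GO | queues: N=0 E=0 S=0 W=0

N: empty
E: empty
S: empty
W: empty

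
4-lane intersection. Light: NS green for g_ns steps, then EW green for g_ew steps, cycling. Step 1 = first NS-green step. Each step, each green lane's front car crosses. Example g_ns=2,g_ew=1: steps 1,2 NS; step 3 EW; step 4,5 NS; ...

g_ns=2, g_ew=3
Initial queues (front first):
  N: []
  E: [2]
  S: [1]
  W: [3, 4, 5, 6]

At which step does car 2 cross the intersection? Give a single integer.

Step 1 [NS]: N:empty,E:wait,S:car1-GO,W:wait | queues: N=0 E=1 S=0 W=4
Step 2 [NS]: N:empty,E:wait,S:empty,W:wait | queues: N=0 E=1 S=0 W=4
Step 3 [EW]: N:wait,E:car2-GO,S:wait,W:car3-GO | queues: N=0 E=0 S=0 W=3
Step 4 [EW]: N:wait,E:empty,S:wait,W:car4-GO | queues: N=0 E=0 S=0 W=2
Step 5 [EW]: N:wait,E:empty,S:wait,W:car5-GO | queues: N=0 E=0 S=0 W=1
Step 6 [NS]: N:empty,E:wait,S:empty,W:wait | queues: N=0 E=0 S=0 W=1
Step 7 [NS]: N:empty,E:wait,S:empty,W:wait | queues: N=0 E=0 S=0 W=1
Step 8 [EW]: N:wait,E:empty,S:wait,W:car6-GO | queues: N=0 E=0 S=0 W=0
Car 2 crosses at step 3

3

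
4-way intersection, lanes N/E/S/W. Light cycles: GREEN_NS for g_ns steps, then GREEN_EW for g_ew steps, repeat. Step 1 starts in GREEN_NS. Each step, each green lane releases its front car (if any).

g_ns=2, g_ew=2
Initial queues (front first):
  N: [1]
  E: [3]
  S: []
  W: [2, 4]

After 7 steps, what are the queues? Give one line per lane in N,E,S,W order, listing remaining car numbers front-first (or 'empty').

Step 1 [NS]: N:car1-GO,E:wait,S:empty,W:wait | queues: N=0 E=1 S=0 W=2
Step 2 [NS]: N:empty,E:wait,S:empty,W:wait | queues: N=0 E=1 S=0 W=2
Step 3 [EW]: N:wait,E:car3-GO,S:wait,W:car2-GO | queues: N=0 E=0 S=0 W=1
Step 4 [EW]: N:wait,E:empty,S:wait,W:car4-GO | queues: N=0 E=0 S=0 W=0

N: empty
E: empty
S: empty
W: empty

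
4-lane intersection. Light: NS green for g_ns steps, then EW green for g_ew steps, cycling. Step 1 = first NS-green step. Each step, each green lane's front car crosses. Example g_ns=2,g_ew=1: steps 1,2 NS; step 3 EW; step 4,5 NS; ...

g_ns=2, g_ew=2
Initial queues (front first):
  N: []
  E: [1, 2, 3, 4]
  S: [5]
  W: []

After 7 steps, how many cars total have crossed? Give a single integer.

Step 1 [NS]: N:empty,E:wait,S:car5-GO,W:wait | queues: N=0 E=4 S=0 W=0
Step 2 [NS]: N:empty,E:wait,S:empty,W:wait | queues: N=0 E=4 S=0 W=0
Step 3 [EW]: N:wait,E:car1-GO,S:wait,W:empty | queues: N=0 E=3 S=0 W=0
Step 4 [EW]: N:wait,E:car2-GO,S:wait,W:empty | queues: N=0 E=2 S=0 W=0
Step 5 [NS]: N:empty,E:wait,S:empty,W:wait | queues: N=0 E=2 S=0 W=0
Step 6 [NS]: N:empty,E:wait,S:empty,W:wait | queues: N=0 E=2 S=0 W=0
Step 7 [EW]: N:wait,E:car3-GO,S:wait,W:empty | queues: N=0 E=1 S=0 W=0
Cars crossed by step 7: 4

Answer: 4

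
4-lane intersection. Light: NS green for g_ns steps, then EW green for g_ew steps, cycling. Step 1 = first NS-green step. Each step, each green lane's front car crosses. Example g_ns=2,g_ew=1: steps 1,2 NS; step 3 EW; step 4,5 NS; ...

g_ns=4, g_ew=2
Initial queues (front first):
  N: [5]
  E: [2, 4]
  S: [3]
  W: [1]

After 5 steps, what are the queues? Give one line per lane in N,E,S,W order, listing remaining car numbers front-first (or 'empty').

Step 1 [NS]: N:car5-GO,E:wait,S:car3-GO,W:wait | queues: N=0 E=2 S=0 W=1
Step 2 [NS]: N:empty,E:wait,S:empty,W:wait | queues: N=0 E=2 S=0 W=1
Step 3 [NS]: N:empty,E:wait,S:empty,W:wait | queues: N=0 E=2 S=0 W=1
Step 4 [NS]: N:empty,E:wait,S:empty,W:wait | queues: N=0 E=2 S=0 W=1
Step 5 [EW]: N:wait,E:car2-GO,S:wait,W:car1-GO | queues: N=0 E=1 S=0 W=0

N: empty
E: 4
S: empty
W: empty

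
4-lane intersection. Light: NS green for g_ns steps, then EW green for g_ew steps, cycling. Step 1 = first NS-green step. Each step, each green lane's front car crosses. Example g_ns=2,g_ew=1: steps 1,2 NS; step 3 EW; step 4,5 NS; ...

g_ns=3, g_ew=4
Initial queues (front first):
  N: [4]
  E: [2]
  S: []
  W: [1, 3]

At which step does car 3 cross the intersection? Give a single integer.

Step 1 [NS]: N:car4-GO,E:wait,S:empty,W:wait | queues: N=0 E=1 S=0 W=2
Step 2 [NS]: N:empty,E:wait,S:empty,W:wait | queues: N=0 E=1 S=0 W=2
Step 3 [NS]: N:empty,E:wait,S:empty,W:wait | queues: N=0 E=1 S=0 W=2
Step 4 [EW]: N:wait,E:car2-GO,S:wait,W:car1-GO | queues: N=0 E=0 S=0 W=1
Step 5 [EW]: N:wait,E:empty,S:wait,W:car3-GO | queues: N=0 E=0 S=0 W=0
Car 3 crosses at step 5

5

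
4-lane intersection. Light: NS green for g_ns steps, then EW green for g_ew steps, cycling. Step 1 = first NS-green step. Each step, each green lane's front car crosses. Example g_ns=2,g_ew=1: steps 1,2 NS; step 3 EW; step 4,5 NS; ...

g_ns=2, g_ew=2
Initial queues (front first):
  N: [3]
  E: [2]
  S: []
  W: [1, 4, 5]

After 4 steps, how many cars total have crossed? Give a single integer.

Step 1 [NS]: N:car3-GO,E:wait,S:empty,W:wait | queues: N=0 E=1 S=0 W=3
Step 2 [NS]: N:empty,E:wait,S:empty,W:wait | queues: N=0 E=1 S=0 W=3
Step 3 [EW]: N:wait,E:car2-GO,S:wait,W:car1-GO | queues: N=0 E=0 S=0 W=2
Step 4 [EW]: N:wait,E:empty,S:wait,W:car4-GO | queues: N=0 E=0 S=0 W=1
Cars crossed by step 4: 4

Answer: 4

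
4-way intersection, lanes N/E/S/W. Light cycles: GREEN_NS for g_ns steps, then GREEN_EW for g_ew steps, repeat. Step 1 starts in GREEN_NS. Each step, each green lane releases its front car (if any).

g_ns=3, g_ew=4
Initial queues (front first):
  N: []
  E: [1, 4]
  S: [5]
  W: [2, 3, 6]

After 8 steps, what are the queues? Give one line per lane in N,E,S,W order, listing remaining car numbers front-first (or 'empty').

Step 1 [NS]: N:empty,E:wait,S:car5-GO,W:wait | queues: N=0 E=2 S=0 W=3
Step 2 [NS]: N:empty,E:wait,S:empty,W:wait | queues: N=0 E=2 S=0 W=3
Step 3 [NS]: N:empty,E:wait,S:empty,W:wait | queues: N=0 E=2 S=0 W=3
Step 4 [EW]: N:wait,E:car1-GO,S:wait,W:car2-GO | queues: N=0 E=1 S=0 W=2
Step 5 [EW]: N:wait,E:car4-GO,S:wait,W:car3-GO | queues: N=0 E=0 S=0 W=1
Step 6 [EW]: N:wait,E:empty,S:wait,W:car6-GO | queues: N=0 E=0 S=0 W=0

N: empty
E: empty
S: empty
W: empty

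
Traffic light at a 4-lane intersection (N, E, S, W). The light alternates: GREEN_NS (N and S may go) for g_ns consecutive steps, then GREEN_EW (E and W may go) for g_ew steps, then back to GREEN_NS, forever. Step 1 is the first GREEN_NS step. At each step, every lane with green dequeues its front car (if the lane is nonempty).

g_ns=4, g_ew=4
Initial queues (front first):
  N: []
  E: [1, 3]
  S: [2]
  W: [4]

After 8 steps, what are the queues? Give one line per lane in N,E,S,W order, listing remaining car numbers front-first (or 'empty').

Step 1 [NS]: N:empty,E:wait,S:car2-GO,W:wait | queues: N=0 E=2 S=0 W=1
Step 2 [NS]: N:empty,E:wait,S:empty,W:wait | queues: N=0 E=2 S=0 W=1
Step 3 [NS]: N:empty,E:wait,S:empty,W:wait | queues: N=0 E=2 S=0 W=1
Step 4 [NS]: N:empty,E:wait,S:empty,W:wait | queues: N=0 E=2 S=0 W=1
Step 5 [EW]: N:wait,E:car1-GO,S:wait,W:car4-GO | queues: N=0 E=1 S=0 W=0
Step 6 [EW]: N:wait,E:car3-GO,S:wait,W:empty | queues: N=0 E=0 S=0 W=0

N: empty
E: empty
S: empty
W: empty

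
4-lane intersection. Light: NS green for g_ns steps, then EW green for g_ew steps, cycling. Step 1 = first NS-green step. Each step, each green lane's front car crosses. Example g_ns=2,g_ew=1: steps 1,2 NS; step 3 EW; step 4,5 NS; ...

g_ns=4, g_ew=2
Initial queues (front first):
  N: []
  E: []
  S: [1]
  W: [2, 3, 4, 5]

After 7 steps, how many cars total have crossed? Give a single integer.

Step 1 [NS]: N:empty,E:wait,S:car1-GO,W:wait | queues: N=0 E=0 S=0 W=4
Step 2 [NS]: N:empty,E:wait,S:empty,W:wait | queues: N=0 E=0 S=0 W=4
Step 3 [NS]: N:empty,E:wait,S:empty,W:wait | queues: N=0 E=0 S=0 W=4
Step 4 [NS]: N:empty,E:wait,S:empty,W:wait | queues: N=0 E=0 S=0 W=4
Step 5 [EW]: N:wait,E:empty,S:wait,W:car2-GO | queues: N=0 E=0 S=0 W=3
Step 6 [EW]: N:wait,E:empty,S:wait,W:car3-GO | queues: N=0 E=0 S=0 W=2
Step 7 [NS]: N:empty,E:wait,S:empty,W:wait | queues: N=0 E=0 S=0 W=2
Cars crossed by step 7: 3

Answer: 3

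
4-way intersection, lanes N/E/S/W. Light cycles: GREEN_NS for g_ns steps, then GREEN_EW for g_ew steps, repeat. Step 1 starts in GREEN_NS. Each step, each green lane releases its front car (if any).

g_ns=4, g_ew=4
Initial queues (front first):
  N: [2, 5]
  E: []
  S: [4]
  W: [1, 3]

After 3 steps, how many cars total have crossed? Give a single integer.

Step 1 [NS]: N:car2-GO,E:wait,S:car4-GO,W:wait | queues: N=1 E=0 S=0 W=2
Step 2 [NS]: N:car5-GO,E:wait,S:empty,W:wait | queues: N=0 E=0 S=0 W=2
Step 3 [NS]: N:empty,E:wait,S:empty,W:wait | queues: N=0 E=0 S=0 W=2
Cars crossed by step 3: 3

Answer: 3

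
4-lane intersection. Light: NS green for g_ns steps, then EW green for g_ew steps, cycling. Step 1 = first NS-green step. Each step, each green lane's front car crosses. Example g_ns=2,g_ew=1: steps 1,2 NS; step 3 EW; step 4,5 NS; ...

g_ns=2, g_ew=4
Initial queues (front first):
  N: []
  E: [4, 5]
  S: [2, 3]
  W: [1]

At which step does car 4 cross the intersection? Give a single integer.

Step 1 [NS]: N:empty,E:wait,S:car2-GO,W:wait | queues: N=0 E=2 S=1 W=1
Step 2 [NS]: N:empty,E:wait,S:car3-GO,W:wait | queues: N=0 E=2 S=0 W=1
Step 3 [EW]: N:wait,E:car4-GO,S:wait,W:car1-GO | queues: N=0 E=1 S=0 W=0
Step 4 [EW]: N:wait,E:car5-GO,S:wait,W:empty | queues: N=0 E=0 S=0 W=0
Car 4 crosses at step 3

3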